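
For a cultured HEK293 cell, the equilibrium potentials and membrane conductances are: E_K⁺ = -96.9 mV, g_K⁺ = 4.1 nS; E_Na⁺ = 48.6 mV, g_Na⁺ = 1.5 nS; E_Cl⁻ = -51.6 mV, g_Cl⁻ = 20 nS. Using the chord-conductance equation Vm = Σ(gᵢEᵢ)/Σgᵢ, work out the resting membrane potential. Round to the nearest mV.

-53 mV

Σ gᵢEᵢ = 4.1·(-96.9) + 1.5·(48.6) + 20·(-51.6) = -1356.39
Σ gᵢ = 4.1 + 1.5 + 20 = 25.6
Vm = -1356.39 / 25.6 = -52.98 mV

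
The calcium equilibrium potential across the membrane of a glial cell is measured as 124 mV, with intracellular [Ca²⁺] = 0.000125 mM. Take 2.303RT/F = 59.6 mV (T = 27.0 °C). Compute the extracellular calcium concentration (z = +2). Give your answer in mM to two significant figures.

Nernst: E = (59.6/2) · log₁₀([out]/[in]), so log₁₀([out]/[in]) = 124.0 × 2 / 59.6 = 4.1611.
[out]/[in] = 10^(4.1611) = 1.449e+04.
[out] = 1.449e+04 × 0.000125 = 1.811 mM.

1.8 mM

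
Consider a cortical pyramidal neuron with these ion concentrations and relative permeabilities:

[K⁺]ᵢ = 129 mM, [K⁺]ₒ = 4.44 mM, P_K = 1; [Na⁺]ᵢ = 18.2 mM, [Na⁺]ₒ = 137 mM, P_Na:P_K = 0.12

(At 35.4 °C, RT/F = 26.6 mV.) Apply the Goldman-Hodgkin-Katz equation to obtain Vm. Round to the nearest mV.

-49 mV

Vm = 26.6 · ln[(Σ P·[cation]ₒ + Σ P·[anion]ᵢ) / (Σ P·[cation]ᵢ + Σ P·[anion]ₒ)]
Numerator = 1×4.44 + 0.12×137 = 20.88
Denominator = 1×129 + 0.12×18.2 = 131.2
Vm = 26.6 · ln(0.15917) = 26.6 × (-1.8378) = -48.89 mV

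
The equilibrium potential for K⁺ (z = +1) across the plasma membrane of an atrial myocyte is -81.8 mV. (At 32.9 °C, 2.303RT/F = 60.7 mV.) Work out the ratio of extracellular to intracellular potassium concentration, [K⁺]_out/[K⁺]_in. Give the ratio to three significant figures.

0.0449

log₁₀([out]/[in]) = E·z/(60.7) = -81.8 × 1 / 60.7 = -1.3476
[out]/[in] = 10^(-1.3476) = 0.04491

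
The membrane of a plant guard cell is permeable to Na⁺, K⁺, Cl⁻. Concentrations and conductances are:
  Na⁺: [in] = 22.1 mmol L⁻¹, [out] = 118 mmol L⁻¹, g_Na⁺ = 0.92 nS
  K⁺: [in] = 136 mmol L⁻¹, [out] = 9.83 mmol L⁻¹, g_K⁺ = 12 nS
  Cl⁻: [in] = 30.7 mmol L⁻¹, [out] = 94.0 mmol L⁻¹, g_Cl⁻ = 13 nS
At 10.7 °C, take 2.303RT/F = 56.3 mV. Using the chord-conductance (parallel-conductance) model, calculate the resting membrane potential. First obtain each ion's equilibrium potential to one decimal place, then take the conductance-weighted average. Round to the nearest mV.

E_Na⁺ = (56.3/1)·log₁₀(118/22.1) = 41.0 mV
E_K⁺ = (56.3/1)·log₁₀(9.83/136) = -64.2 mV
E_Cl⁻ = (56.3/-1)·log₁₀(94.0/30.7) = -27.4 mV
Vm = (Σ gᵢEᵢ)/(Σ gᵢ) = (0.92·41.0 + 12·-64.2 + 13·-27.4) / (0.92 + 12 + 13)
= -1088.88 / 25.92 = -42.01 mV

-42 mV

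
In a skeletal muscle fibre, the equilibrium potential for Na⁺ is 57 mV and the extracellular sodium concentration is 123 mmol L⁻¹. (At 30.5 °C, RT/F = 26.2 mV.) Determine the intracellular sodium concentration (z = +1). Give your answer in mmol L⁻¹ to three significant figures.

14.0 mmol L⁻¹

Nernst: E = (26.2/1) · ln([out]/[in]), so ln([out]/[in]) = 57.0 × 1 / 26.2 = 2.1756.
[out]/[in] = e^(2.1756) = 8.807.
[in] = 123 / 8.807 = 13.97 mmol L⁻¹.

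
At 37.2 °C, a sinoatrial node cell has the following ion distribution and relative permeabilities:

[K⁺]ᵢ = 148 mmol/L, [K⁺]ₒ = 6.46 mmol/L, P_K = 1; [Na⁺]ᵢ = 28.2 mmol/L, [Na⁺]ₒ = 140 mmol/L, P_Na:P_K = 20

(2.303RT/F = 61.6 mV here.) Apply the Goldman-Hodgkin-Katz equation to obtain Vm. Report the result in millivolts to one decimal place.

36.7 mV

Vm = 61.6 · log₁₀[(Σ P·[cation]ₒ + Σ P·[anion]ᵢ) / (Σ P·[cation]ᵢ + Σ P·[anion]ₒ)]
Numerator = 1×6.46 + 20×140 = 2806
Denominator = 1×148 + 20×28.2 = 712
Vm = 61.6 · log₁₀(3.9417) = 61.6 × (0.5957) = 36.69 mV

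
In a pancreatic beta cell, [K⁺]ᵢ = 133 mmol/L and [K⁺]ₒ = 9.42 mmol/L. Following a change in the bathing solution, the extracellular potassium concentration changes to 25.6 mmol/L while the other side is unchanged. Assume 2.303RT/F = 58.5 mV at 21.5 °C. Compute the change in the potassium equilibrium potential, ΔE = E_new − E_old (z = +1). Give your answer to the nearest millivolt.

25 mV

E_old = (58.5/1)·log₁₀(9.42/133) = -67.26 mV
E_new = (58.5/1)·log₁₀(25.6/133) = -41.86 mV
ΔE = -41.86 − (-67.26) = 25.40 mV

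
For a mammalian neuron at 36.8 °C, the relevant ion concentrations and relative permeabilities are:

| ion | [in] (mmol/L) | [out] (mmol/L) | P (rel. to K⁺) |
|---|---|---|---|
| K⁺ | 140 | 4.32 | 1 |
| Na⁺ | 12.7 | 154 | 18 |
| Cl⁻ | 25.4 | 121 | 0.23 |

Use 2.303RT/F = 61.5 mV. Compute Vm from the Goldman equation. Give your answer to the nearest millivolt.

Vm = 61.5 · log₁₀[(Σ P·[cation]ₒ + Σ P·[anion]ᵢ) / (Σ P·[cation]ᵢ + Σ P·[anion]ₒ)]
Numerator = 1×4.32 + 18×154 + 0.23×25.4 = 2782
Denominator = 1×140 + 18×12.7 + 0.23×121 = 396.4
Vm = 61.5 · log₁₀(7.018) = 61.5 × (0.8462) = 52.04 mV

52 mV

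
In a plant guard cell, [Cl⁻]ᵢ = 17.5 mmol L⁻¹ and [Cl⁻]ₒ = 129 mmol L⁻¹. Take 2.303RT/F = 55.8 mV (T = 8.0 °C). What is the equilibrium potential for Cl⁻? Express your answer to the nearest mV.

E = (55.8/z) · log₁₀([Cl⁻]_out/[Cl⁻]_in) with z = -1.
For an anion, dividing by z = -1 reverses the sign.
= (55.8/-1) · log₁₀(129/17.5) = -55.80 · log₁₀(7.371)
= -55.80 · (0.8676) = -48.41 mV

-48 mV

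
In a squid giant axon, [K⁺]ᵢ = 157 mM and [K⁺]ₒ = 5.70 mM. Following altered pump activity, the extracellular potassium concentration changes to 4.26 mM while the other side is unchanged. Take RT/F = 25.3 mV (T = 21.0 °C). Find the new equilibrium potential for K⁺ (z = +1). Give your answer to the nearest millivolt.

After the shift: [K⁺]_out = 4.26, [K⁺]_in = 157 mM.
E_new = (25.3/1)·ln(4.26/157) = 25.30 · (-3.6070) = -91.26 mV

-91 mV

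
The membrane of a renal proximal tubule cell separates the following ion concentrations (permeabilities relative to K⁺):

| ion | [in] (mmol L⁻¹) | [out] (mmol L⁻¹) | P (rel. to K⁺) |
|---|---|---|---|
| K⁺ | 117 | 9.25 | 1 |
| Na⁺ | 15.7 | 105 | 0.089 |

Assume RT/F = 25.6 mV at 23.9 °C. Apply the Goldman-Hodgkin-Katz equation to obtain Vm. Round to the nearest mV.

Vm = 25.6 · ln[(Σ P·[cation]ₒ + Σ P·[anion]ᵢ) / (Σ P·[cation]ᵢ + Σ P·[anion]ₒ)]
Numerator = 1×9.25 + 0.089×105 = 18.59
Denominator = 1×117 + 0.089×15.7 = 118.4
Vm = 25.6 · ln(0.15706) = 25.6 × (-1.8512) = -47.39 mV

-47 mV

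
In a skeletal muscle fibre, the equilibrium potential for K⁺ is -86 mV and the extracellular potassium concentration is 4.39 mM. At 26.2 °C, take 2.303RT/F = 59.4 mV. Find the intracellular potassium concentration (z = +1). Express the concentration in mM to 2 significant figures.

Nernst: E = (59.4/1) · log₁₀([out]/[in]), so log₁₀([out]/[in]) = -86.0 × 1 / 59.4 = -1.4478.
[out]/[in] = 10^(-1.4478) = 0.03566.
[in] = 4.39 / 0.03566 = 123.1 mM.

120 mM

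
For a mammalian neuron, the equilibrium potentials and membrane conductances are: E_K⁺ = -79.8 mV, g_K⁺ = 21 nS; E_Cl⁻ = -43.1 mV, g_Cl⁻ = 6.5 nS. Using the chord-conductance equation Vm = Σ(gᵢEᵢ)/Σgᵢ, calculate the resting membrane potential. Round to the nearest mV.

Σ gᵢEᵢ = 21·(-79.8) + 6.5·(-43.1) = -1955.95
Σ gᵢ = 21 + 6.5 = 27.5
Vm = -1955.95 / 27.5 = -71.13 mV

-71 mV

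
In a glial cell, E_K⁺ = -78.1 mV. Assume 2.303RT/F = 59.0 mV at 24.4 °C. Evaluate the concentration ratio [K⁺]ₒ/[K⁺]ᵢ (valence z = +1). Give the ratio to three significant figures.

log₁₀([out]/[in]) = E·z/(59.0) = -78.1 × 1 / 59.0 = -1.3237
[out]/[in] = 10^(-1.3237) = 0.04745

0.0475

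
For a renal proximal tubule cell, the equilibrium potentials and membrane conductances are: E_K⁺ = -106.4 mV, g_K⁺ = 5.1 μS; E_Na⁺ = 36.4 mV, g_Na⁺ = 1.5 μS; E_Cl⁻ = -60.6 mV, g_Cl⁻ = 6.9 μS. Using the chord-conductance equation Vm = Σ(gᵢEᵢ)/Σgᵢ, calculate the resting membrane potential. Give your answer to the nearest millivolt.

-67 mV

Σ gᵢEᵢ = 5.1·(-106.4) + 1.5·(36.4) + 6.9·(-60.6) = -906.18
Σ gᵢ = 5.1 + 1.5 + 6.9 = 13.5
Vm = -906.18 / 13.5 = -67.12 mV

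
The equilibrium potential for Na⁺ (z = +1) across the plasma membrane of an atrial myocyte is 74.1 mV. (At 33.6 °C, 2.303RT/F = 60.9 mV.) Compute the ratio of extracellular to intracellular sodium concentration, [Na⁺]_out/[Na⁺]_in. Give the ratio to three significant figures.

16.5

log₁₀([out]/[in]) = E·z/(60.9) = 74.1 × 1 / 60.9 = 1.2167
[out]/[in] = 10^(1.2167) = 16.47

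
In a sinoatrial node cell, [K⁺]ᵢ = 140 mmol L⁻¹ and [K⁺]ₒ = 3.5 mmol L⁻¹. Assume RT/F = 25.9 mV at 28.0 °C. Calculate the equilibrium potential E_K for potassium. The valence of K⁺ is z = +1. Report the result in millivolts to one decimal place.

E = (25.9/z) · ln([K⁺]_out/[K⁺]_in) with z = +1.
= (25.9/1) · ln(3.5/140) = 25.90 · ln(0.025)
= 25.90 · (-3.6889) = -95.54 mV

-95.5 mV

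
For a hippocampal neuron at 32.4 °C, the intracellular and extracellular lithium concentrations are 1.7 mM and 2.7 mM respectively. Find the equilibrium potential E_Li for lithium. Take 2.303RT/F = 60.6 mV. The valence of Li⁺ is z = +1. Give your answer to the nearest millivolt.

E = (60.6/z) · log₁₀([Li⁺]_out/[Li⁺]_in) with z = +1.
= (60.6/1) · log₁₀(2.7/1.7) = 60.60 · log₁₀(1.588)
= 60.60 · (0.2009) = 12.18 mV

12 mV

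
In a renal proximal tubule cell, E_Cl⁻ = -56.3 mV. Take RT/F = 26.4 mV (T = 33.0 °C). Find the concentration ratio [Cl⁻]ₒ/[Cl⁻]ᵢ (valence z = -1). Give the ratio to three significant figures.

8.44

ln([out]/[in]) = E·z/(26.4) = -56.3 × -1 / 26.4 = 2.1326
[out]/[in] = e^(2.1326) = 8.437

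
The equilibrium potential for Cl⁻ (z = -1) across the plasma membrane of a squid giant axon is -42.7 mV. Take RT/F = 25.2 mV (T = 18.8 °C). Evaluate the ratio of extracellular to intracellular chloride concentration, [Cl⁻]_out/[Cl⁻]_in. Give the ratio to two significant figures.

5.4

ln([out]/[in]) = E·z/(25.2) = -42.7 × -1 / 25.2 = 1.6944
[out]/[in] = e^(1.6944) = 5.444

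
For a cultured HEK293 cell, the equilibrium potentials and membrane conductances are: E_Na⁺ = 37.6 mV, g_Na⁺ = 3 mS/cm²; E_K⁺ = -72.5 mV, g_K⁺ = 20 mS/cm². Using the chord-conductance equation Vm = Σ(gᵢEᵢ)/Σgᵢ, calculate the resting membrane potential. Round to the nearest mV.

-58 mV

Σ gᵢEᵢ = 3·(37.6) + 20·(-72.5) = -1337.20
Σ gᵢ = 3 + 20 = 23
Vm = -1337.20 / 23 = -58.14 mV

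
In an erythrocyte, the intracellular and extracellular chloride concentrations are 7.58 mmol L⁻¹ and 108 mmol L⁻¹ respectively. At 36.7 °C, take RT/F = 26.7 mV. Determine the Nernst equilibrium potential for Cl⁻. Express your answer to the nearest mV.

-71 mV

E = (26.7/z) · ln([Cl⁻]_out/[Cl⁻]_in) with z = -1.
For an anion, dividing by z = -1 reverses the sign.
= (26.7/-1) · ln(108/7.58) = -26.70 · ln(14.25)
= -26.70 · (2.6566) = -70.93 mV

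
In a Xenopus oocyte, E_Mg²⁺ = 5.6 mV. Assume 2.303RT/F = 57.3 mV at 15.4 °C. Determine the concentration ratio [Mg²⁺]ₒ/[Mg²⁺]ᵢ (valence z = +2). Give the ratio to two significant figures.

log₁₀([out]/[in]) = E·z/(57.3) = 5.6 × 2 / 57.3 = 0.1955
[out]/[in] = 10^(0.1955) = 1.568

1.6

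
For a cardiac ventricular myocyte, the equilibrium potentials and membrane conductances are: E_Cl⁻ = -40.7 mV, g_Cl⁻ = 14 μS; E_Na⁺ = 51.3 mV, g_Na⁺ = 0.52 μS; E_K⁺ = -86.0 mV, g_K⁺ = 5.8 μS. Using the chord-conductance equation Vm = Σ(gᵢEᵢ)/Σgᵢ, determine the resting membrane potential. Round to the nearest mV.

Σ gᵢEᵢ = 14·(-40.7) + 0.52·(51.3) + 5.8·(-86.0) = -1041.92
Σ gᵢ = 14 + 0.52 + 5.8 = 20.32
Vm = -1041.92 / 20.32 = -51.28 mV

-51 mV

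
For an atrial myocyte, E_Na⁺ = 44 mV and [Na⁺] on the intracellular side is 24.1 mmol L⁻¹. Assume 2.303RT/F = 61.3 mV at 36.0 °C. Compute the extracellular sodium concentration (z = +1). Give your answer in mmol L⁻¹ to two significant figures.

130 mmol L⁻¹

Nernst: E = (61.3/1) · log₁₀([out]/[in]), so log₁₀([out]/[in]) = 44.0 × 1 / 61.3 = 0.7178.
[out]/[in] = 10^(0.7178) = 5.221.
[out] = 5.221 × 24.1 = 125.8 mmol L⁻¹.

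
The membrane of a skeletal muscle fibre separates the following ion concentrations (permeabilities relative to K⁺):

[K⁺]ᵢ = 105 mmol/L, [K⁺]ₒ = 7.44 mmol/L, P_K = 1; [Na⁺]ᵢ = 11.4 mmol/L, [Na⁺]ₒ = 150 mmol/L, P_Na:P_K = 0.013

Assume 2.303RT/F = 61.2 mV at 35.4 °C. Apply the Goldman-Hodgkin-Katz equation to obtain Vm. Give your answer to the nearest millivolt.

Vm = 61.2 · log₁₀[(Σ P·[cation]ₒ + Σ P·[anion]ᵢ) / (Σ P·[cation]ᵢ + Σ P·[anion]ₒ)]
Numerator = 1×7.44 + 0.013×150 = 9.39
Denominator = 1×105 + 0.013×11.4 = 105.1
Vm = 61.2 · log₁₀(0.089303) = 61.2 × (-1.0491) = -64.21 mV

-64 mV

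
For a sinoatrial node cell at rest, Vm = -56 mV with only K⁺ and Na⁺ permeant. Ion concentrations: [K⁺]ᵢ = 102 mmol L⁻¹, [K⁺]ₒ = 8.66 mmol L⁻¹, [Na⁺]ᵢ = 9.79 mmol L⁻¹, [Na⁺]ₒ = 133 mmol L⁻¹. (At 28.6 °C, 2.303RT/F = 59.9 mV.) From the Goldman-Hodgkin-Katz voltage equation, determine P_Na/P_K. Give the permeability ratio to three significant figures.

Let α = P_Na/P_K. GHK: Vm = 59.9·log₁₀[(Kₒ + α·Naₒ)/(Kᵢ + α·Naᵢ)].
10^(Vm/59.9) = 10^(-56.0/59.9) = 0.11617
So 0.11617·(Kᵢ + α·Naᵢ) = Kₒ + α·Naₒ → α = (0.11617·102.0 − 8.66) / (133.0 − 0.11617·9.79)
α = (11.85 − 8.66) / (133.0 − 1.137) = 3.19/131.9 = 0.02419

0.0242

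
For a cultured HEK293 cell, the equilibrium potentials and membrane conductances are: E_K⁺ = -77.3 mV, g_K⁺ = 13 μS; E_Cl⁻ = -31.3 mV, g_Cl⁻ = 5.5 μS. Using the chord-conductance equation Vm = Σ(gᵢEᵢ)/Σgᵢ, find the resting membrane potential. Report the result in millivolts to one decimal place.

Σ gᵢEᵢ = 13·(-77.3) + 5.5·(-31.3) = -1177.05
Σ gᵢ = 13 + 5.5 = 18.5
Vm = -1177.05 / 18.5 = -63.62 mV

-63.6 mV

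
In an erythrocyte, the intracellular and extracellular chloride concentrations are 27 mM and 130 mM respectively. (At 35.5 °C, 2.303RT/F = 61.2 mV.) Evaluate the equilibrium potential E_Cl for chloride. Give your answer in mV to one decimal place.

E = (61.2/z) · log₁₀([Cl⁻]_out/[Cl⁻]_in) with z = -1.
For an anion, dividing by z = -1 reverses the sign.
= (61.2/-1) · log₁₀(130/27) = -61.20 · log₁₀(4.815)
= -61.20 · (0.6826) = -41.77 mV

-41.8 mV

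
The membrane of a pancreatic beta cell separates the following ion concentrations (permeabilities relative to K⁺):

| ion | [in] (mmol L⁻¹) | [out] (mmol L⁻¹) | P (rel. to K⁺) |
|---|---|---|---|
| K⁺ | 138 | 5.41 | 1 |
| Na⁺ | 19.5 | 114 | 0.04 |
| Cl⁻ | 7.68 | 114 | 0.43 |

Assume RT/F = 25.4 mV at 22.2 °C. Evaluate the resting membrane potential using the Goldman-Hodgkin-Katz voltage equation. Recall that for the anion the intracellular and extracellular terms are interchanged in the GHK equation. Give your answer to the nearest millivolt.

-67 mV

Vm = 25.4 · ln[(Σ P·[cation]ₒ + Σ P·[anion]ᵢ) / (Σ P·[cation]ᵢ + Σ P·[anion]ₒ)]
Numerator = 1×5.41 + 0.04×114 + 0.43×7.68 = 13.27
Denominator = 1×138 + 0.04×19.5 + 0.43×114 = 187.8
Vm = 25.4 · ln(0.070673) = 25.4 × (-2.6497) = -67.30 mV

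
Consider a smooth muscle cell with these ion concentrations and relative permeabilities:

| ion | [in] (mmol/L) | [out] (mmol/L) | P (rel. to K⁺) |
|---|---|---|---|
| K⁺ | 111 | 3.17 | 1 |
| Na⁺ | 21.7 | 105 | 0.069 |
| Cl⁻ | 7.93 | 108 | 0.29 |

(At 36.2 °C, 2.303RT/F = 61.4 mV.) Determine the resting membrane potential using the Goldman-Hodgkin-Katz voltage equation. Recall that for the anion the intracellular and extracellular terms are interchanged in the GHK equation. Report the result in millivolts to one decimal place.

-64.7 mV

Vm = 61.4 · log₁₀[(Σ P·[cation]ₒ + Σ P·[anion]ᵢ) / (Σ P·[cation]ᵢ + Σ P·[anion]ₒ)]
Numerator = 1×3.17 + 0.069×105 + 0.29×7.93 = 12.71
Denominator = 1×111 + 0.069×21.7 + 0.29×108 = 143.8
Vm = 61.4 · log₁₀(0.088409) = 61.4 × (-1.0535) = -64.69 mV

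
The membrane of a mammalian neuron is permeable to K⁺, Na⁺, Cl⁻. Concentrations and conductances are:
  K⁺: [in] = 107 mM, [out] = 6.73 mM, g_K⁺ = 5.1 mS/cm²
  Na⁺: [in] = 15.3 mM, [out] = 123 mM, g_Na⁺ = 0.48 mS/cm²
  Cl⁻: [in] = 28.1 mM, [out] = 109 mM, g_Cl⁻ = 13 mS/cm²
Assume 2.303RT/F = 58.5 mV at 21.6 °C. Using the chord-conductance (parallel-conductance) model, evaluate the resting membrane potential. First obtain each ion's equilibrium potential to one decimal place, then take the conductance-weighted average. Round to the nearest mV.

E_K⁺ = (58.5/1)·log₁₀(6.73/107) = -70.3 mV
E_Na⁺ = (58.5/1)·log₁₀(123/15.3) = 53.0 mV
E_Cl⁻ = (58.5/-1)·log₁₀(109/28.1) = -34.4 mV
Vm = (Σ gᵢEᵢ)/(Σ gᵢ) = (5.1·-70.3 + 0.48·53.0 + 13·-34.4) / (5.1 + 0.48 + 13)
= -780.29 / 18.58 = -42.00 mV

-42 mV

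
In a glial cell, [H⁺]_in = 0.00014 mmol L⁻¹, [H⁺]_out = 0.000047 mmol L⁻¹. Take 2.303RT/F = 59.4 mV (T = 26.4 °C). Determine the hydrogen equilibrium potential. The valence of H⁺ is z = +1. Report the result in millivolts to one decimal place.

-28.2 mV

E = (59.4/z) · log₁₀([H⁺]_out/[H⁺]_in) with z = +1.
= (59.4/1) · log₁₀(0.000047/0.00014) = 59.40 · log₁₀(0.3357)
= 59.40 · (-0.4740) = -28.16 mV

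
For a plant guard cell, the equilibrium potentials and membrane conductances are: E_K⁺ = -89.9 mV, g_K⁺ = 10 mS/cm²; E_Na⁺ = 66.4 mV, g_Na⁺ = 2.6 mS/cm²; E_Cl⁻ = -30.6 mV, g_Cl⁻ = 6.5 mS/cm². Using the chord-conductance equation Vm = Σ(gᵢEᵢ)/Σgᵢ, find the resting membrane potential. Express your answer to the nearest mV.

-48 mV

Σ gᵢEᵢ = 10·(-89.9) + 2.6·(66.4) + 6.5·(-30.6) = -925.26
Σ gᵢ = 10 + 2.6 + 6.5 = 19.1
Vm = -925.26 / 19.1 = -48.44 mV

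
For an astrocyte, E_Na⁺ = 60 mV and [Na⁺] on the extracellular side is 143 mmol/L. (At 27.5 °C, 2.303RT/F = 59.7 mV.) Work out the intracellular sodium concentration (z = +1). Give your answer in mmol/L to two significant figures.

Nernst: E = (59.7/1) · log₁₀([out]/[in]), so log₁₀([out]/[in]) = 60.0 × 1 / 59.7 = 1.0050.
[out]/[in] = 10^(1.0050) = 10.12.
[in] = 143 / 10.12 = 14.14 mmol/L.

14 mmol/L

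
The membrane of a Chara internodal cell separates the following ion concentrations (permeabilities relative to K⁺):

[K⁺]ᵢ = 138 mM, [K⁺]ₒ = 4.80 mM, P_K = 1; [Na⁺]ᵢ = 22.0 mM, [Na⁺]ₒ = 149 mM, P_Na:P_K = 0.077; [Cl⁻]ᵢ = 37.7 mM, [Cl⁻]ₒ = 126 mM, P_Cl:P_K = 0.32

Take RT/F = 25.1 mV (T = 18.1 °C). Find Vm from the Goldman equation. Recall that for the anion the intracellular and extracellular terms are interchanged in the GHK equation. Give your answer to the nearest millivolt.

Vm = 25.1 · ln[(Σ P·[cation]ₒ + Σ P·[anion]ᵢ) / (Σ P·[cation]ᵢ + Σ P·[anion]ₒ)]
Numerator = 1×4.80 + 0.077×149 + 0.32×37.7 = 28.34
Denominator = 1×138 + 0.077×22.0 + 0.32×126 = 180
Vm = 25.1 · ln(0.15742) = 25.1 × (-1.8489) = -46.41 mV

-46 mV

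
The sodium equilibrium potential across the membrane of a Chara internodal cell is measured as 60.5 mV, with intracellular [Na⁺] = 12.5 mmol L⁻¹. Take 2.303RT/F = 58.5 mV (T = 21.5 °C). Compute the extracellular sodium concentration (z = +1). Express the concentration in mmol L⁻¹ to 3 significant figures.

Nernst: E = (58.5/1) · log₁₀([out]/[in]), so log₁₀([out]/[in]) = 60.5 × 1 / 58.5 = 1.0342.
[out]/[in] = 10^(1.0342) = 10.82.
[out] = 10.82 × 12.5 = 135.2 mmol L⁻¹.

135 mmol L⁻¹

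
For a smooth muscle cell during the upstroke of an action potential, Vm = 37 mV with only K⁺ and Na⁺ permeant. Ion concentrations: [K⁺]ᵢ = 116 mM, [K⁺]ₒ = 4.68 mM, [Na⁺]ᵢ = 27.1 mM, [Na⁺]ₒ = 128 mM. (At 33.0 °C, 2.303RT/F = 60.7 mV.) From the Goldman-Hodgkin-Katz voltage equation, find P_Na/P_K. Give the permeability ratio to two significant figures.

Let α = P_Na/P_K. GHK: Vm = 60.7·log₁₀[(Kₒ + α·Naₒ)/(Kᵢ + α·Naᵢ)].
10^(Vm/60.7) = 10^(37.0/60.7) = 4.0696
So 4.0696·(Kᵢ + α·Naᵢ) = Kₒ + α·Naₒ → α = (4.0696·116.0 − 4.68) / (128.0 − 4.0696·27.1)
α = (472.1 − 4.68) / (128.0 − 110.3) = 467.4/17.71 = 26.39

26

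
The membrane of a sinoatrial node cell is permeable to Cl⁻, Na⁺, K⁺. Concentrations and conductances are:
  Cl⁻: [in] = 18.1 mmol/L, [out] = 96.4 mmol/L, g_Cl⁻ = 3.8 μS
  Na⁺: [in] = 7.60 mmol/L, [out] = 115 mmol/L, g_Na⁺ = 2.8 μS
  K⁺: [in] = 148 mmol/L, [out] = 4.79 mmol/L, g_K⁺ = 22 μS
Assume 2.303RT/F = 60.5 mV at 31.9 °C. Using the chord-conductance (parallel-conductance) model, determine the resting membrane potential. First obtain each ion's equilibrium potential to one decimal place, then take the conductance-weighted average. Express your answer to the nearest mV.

E_Cl⁻ = (60.5/-1)·log₁₀(96.4/18.1) = -43.9 mV
E_Na⁺ = (60.5/1)·log₁₀(115/7.60) = 71.4 mV
E_K⁺ = (60.5/1)·log₁₀(4.79/148) = -90.1 mV
Vm = (Σ gᵢEᵢ)/(Σ gᵢ) = (3.8·-43.9 + 2.8·71.4 + 22·-90.1) / (3.8 + 2.8 + 22)
= -1949.10 / 28.6 = -68.15 mV

-68 mV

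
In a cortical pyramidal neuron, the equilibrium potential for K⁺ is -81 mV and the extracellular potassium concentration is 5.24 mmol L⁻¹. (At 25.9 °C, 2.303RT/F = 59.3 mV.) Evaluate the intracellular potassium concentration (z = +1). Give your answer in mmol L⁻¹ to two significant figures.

Nernst: E = (59.3/1) · log₁₀([out]/[in]), so log₁₀([out]/[in]) = -81.0 × 1 / 59.3 = -1.3659.
[out]/[in] = 10^(-1.3659) = 0.04306.
[in] = 5.24 / 0.04306 = 121.7 mmol L⁻¹.

120 mmol L⁻¹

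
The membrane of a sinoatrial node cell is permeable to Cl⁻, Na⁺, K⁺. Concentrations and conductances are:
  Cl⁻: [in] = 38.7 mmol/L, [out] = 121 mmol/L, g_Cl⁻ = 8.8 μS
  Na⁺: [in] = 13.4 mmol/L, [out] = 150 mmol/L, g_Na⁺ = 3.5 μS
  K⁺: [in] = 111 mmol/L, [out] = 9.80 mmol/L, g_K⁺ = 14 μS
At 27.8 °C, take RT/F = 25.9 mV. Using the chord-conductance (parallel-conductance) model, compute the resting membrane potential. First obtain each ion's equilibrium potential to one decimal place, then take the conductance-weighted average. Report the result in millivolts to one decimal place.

-35.0 mV

E_Cl⁻ = (25.9/-1)·ln(121/38.7) = -29.5 mV
E_Na⁺ = (25.9/1)·ln(150/13.4) = 62.6 mV
E_K⁺ = (25.9/1)·ln(9.80/111) = -62.9 mV
Vm = (Σ gᵢEᵢ)/(Σ gᵢ) = (8.8·-29.5 + 3.5·62.6 + 14·-62.9) / (8.8 + 3.5 + 14)
= -921.10 / 26.3 = -35.02 mV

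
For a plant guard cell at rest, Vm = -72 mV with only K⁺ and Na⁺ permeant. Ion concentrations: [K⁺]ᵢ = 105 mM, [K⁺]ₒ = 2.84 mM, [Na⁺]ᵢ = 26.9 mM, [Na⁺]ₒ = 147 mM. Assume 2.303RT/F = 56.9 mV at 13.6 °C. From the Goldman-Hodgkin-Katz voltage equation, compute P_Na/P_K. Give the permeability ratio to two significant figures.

Let α = P_Na/P_K. GHK: Vm = 56.9·log₁₀[(Kₒ + α·Naₒ)/(Kᵢ + α·Naᵢ)].
10^(Vm/56.9) = 10^(-72.0/56.9) = 0.054278
So 0.054278·(Kᵢ + α·Naᵢ) = Kₒ + α·Naₒ → α = (0.054278·105.0 − 2.84) / (147.0 − 0.054278·26.9)
α = (5.699 − 2.84) / (147.0 − 1.46) = 2.859/145.5 = 0.01965

0.020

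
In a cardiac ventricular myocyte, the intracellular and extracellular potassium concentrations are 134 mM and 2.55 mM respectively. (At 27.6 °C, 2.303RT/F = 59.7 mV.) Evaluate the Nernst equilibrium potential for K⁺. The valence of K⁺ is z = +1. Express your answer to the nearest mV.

-103 mV

E = (59.7/z) · log₁₀([K⁺]_out/[K⁺]_in) with z = +1.
= (59.7/1) · log₁₀(2.55/134) = 59.70 · log₁₀(0.01903)
= 59.70 · (-1.7206) = -102.72 mV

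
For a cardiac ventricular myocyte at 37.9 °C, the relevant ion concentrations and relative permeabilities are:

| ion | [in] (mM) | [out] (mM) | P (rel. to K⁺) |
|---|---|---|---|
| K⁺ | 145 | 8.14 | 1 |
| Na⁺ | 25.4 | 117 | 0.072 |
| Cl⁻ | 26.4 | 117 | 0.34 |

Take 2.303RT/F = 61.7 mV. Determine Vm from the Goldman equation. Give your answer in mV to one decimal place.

Vm = 61.7 · log₁₀[(Σ P·[cation]ₒ + Σ P·[anion]ᵢ) / (Σ P·[cation]ᵢ + Σ P·[anion]ₒ)]
Numerator = 1×8.14 + 0.072×117 + 0.34×26.4 = 25.54
Denominator = 1×145 + 0.072×25.4 + 0.34×117 = 186.6
Vm = 61.7 · log₁₀(0.13686) = 61.7 × (-0.8637) = -53.29 mV

-53.3 mV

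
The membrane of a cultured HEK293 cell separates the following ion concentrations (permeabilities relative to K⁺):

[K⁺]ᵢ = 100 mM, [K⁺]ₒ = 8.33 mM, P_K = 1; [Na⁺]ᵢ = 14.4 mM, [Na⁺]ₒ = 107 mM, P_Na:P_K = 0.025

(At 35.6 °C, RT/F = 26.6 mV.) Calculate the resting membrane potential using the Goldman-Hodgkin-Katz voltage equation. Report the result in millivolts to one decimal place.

-58.8 mV

Vm = 26.6 · ln[(Σ P·[cation]ₒ + Σ P·[anion]ᵢ) / (Σ P·[cation]ᵢ + Σ P·[anion]ₒ)]
Numerator = 1×8.33 + 0.025×107 = 11.01
Denominator = 1×100 + 0.025×14.4 = 100.4
Vm = 26.6 · ln(0.10966) = 26.6 × (-2.2104) = -58.80 mV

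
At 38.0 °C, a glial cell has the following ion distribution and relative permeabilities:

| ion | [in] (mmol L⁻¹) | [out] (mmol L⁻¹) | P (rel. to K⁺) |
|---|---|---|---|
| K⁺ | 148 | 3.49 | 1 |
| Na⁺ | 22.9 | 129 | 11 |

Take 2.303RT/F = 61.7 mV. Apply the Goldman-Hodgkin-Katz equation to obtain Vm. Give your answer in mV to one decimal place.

34.0 mV

Vm = 61.7 · log₁₀[(Σ P·[cation]ₒ + Σ P·[anion]ᵢ) / (Σ P·[cation]ᵢ + Σ P·[anion]ₒ)]
Numerator = 1×3.49 + 11×129 = 1422
Denominator = 1×148 + 11×22.9 = 399.9
Vm = 61.7 · log₁₀(3.5571) = 61.7 × (0.5511) = 34.00 mV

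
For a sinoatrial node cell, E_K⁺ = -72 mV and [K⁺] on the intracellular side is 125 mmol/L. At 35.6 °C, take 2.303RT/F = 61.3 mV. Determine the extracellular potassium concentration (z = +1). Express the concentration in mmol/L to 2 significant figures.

Nernst: E = (61.3/1) · log₁₀([out]/[in]), so log₁₀([out]/[in]) = -72.0 × 1 / 61.3 = -1.1746.
[out]/[in] = 10^(-1.1746) = 0.0669.
[out] = 0.0669 × 125 = 8.363 mmol/L.

8.4 mmol/L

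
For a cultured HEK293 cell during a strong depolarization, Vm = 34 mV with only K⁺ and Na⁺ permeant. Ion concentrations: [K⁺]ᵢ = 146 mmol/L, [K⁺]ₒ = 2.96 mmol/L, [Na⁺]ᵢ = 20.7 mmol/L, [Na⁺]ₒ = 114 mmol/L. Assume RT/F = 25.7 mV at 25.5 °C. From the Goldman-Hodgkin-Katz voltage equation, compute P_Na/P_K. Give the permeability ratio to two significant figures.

15

Let α = P_Na/P_K. GHK: Vm = 25.7·ln[(Kₒ + α·Naₒ)/(Kᵢ + α·Naᵢ)].
e^(Vm/25.7) = e^(34.0/25.7) = 3.7545
So 3.7545·(Kᵢ + α·Naᵢ) = Kₒ + α·Naₒ → α = (3.7545·146.0 − 2.96) / (114.0 − 3.7545·20.7)
α = (548.2 − 2.96) / (114.0 − 77.72) = 545.2/36.28 = 15.03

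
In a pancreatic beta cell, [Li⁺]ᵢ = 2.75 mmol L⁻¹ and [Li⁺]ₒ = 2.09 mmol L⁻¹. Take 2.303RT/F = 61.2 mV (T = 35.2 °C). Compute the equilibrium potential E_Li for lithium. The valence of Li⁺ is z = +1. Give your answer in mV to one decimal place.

-7.3 mV

E = (61.2/z) · log₁₀([Li⁺]_out/[Li⁺]_in) with z = +1.
= (61.2/1) · log₁₀(2.09/2.75) = 61.20 · log₁₀(0.76)
= 61.20 · (-0.1192) = -7.29 mV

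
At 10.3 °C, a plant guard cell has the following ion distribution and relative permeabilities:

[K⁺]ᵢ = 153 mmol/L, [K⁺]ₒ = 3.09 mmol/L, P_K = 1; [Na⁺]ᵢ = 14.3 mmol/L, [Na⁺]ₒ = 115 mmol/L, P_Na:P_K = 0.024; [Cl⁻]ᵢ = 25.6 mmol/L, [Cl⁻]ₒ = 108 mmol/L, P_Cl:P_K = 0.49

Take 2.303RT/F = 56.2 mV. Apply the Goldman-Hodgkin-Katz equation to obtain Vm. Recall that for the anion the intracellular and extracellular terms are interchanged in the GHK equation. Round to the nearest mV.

Vm = 56.2 · log₁₀[(Σ P·[cation]ₒ + Σ P·[anion]ᵢ) / (Σ P·[cation]ᵢ + Σ P·[anion]ₒ)]
Numerator = 1×3.09 + 0.024×115 + 0.49×25.6 = 18.39
Denominator = 1×153 + 0.024×14.3 + 0.49×108 = 206.3
Vm = 56.2 · log₁₀(0.089177) = 56.2 × (-1.0497) = -59.00 mV

-59 mV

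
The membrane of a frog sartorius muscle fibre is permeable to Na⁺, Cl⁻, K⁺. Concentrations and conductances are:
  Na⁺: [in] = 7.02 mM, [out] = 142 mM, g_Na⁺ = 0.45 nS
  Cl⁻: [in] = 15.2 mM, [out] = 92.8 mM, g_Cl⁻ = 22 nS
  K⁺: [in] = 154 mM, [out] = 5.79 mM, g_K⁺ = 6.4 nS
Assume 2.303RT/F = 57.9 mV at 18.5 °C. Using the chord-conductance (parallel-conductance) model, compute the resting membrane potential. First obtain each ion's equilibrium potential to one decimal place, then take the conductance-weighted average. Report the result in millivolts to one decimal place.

E_Na⁺ = (57.9/1)·log₁₀(142/7.02) = 75.6 mV
E_Cl⁻ = (57.9/-1)·log₁₀(92.8/15.2) = -45.5 mV
E_K⁺ = (57.9/1)·log₁₀(5.79/154) = -82.5 mV
Vm = (Σ gᵢEᵢ)/(Σ gᵢ) = (0.45·75.6 + 22·-45.5 + 6.4·-82.5) / (0.45 + 22 + 6.4)
= -1494.98 / 28.85 = -51.82 mV

-51.8 mV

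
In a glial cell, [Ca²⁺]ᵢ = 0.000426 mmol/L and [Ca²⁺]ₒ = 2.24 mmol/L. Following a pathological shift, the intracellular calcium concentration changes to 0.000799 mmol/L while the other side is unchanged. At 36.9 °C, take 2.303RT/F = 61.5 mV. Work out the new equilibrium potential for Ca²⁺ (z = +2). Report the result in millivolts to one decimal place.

After the shift: [Ca²⁺]_out = 2.24, [Ca²⁺]_in = 0.000799 mmol/L.
E_new = (61.5/2)·log₁₀(2.24/0.000799) = 30.75 · (3.4477) = 106.02 mV

106.0 mV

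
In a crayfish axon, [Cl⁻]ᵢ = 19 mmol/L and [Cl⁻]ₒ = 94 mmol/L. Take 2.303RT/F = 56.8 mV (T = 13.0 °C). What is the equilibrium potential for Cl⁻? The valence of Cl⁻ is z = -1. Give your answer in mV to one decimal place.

E = (56.8/z) · log₁₀([Cl⁻]_out/[Cl⁻]_in) with z = -1.
For an anion, dividing by z = -1 reverses the sign.
= (56.8/-1) · log₁₀(94/19) = -56.80 · log₁₀(4.947)
= -56.80 · (0.6944) = -39.44 mV

-39.4 mV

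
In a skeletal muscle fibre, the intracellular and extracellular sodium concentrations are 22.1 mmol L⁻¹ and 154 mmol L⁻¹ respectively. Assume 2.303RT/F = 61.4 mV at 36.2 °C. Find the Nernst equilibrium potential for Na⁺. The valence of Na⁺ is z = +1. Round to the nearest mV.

52 mV

E = (61.4/z) · log₁₀([Na⁺]_out/[Na⁺]_in) with z = +1.
= (61.4/1) · log₁₀(154/22.1) = 61.40 · log₁₀(6.968)
= 61.40 · (0.8431) = 51.77 mV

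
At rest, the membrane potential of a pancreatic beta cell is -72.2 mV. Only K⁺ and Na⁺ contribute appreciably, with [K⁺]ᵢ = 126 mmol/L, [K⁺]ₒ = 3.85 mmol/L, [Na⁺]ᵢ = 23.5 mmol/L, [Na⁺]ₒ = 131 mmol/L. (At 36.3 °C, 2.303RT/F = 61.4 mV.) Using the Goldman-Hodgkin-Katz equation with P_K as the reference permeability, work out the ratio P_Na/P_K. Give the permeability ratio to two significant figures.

Let α = P_Na/P_K. GHK: Vm = 61.4·log₁₀[(Kₒ + α·Naₒ)/(Kᵢ + α·Naᵢ)].
10^(Vm/61.4) = 10^(-72.2/61.4) = 0.066697
So 0.066697·(Kᵢ + α·Naᵢ) = Kₒ + α·Naₒ → α = (0.066697·126.0 − 3.85) / (131.0 − 0.066697·23.5)
α = (8.404 − 3.85) / (131.0 − 1.567) = 4.554/129.4 = 0.03518

0.035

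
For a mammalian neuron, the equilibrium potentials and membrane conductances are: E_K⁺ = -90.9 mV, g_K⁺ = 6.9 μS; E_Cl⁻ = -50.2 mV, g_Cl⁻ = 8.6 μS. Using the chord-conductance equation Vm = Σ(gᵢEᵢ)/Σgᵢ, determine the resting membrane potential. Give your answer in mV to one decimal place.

Σ gᵢEᵢ = 6.9·(-90.9) + 8.6·(-50.2) = -1058.93
Σ gᵢ = 6.9 + 8.6 = 15.5
Vm = -1058.93 / 15.5 = -68.32 mV

-68.3 mV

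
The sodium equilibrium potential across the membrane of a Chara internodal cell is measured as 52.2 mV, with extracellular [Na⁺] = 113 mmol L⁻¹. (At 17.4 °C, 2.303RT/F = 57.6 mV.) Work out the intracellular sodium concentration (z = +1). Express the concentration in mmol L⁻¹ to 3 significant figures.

Nernst: E = (57.6/1) · log₁₀([out]/[in]), so log₁₀([out]/[in]) = 52.2 × 1 / 57.6 = 0.9062.
[out]/[in] = 10^(0.9062) = 8.058.
[in] = 113 / 8.058 = 14.02 mmol L⁻¹.

14.0 mmol L⁻¹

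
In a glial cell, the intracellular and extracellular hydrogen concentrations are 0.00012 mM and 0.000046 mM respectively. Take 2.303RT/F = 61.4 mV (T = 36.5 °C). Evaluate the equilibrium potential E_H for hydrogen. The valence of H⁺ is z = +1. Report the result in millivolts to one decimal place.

-25.6 mV

E = (61.4/z) · log₁₀([H⁺]_out/[H⁺]_in) with z = +1.
= (61.4/1) · log₁₀(0.000046/0.00012) = 61.40 · log₁₀(0.3833)
= 61.40 · (-0.4164) = -25.57 mV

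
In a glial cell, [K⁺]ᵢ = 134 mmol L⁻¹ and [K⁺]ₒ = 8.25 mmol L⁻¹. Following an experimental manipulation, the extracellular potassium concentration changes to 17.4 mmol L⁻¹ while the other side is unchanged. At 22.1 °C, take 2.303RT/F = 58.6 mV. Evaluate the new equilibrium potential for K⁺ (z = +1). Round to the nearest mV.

After the shift: [K⁺]_out = 17.4, [K⁺]_in = 134 mmol L⁻¹.
E_new = (58.6/1)·log₁₀(17.4/134) = 58.60 · (-0.8866) = -51.95 mV

-52 mV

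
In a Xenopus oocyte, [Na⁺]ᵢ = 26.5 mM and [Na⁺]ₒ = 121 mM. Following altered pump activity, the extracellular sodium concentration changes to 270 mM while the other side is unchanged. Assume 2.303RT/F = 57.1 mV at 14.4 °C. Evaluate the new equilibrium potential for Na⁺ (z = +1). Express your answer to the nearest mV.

58 mV

After the shift: [Na⁺]_out = 270, [Na⁺]_in = 26.5 mM.
E_new = (57.1/1)·log₁₀(270/26.5) = 57.10 · (1.0081) = 57.56 mV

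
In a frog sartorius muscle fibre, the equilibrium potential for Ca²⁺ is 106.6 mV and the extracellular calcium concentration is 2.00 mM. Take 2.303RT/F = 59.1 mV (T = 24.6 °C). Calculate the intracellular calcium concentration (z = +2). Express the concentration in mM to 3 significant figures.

Nernst: E = (59.1/2) · log₁₀([out]/[in]), so log₁₀([out]/[in]) = 106.6 × 2 / 59.1 = 3.6074.
[out]/[in] = 10^(3.6074) = 4050.
[in] = 2.00 / 4050 = 0.0004938 mM.

0.000494 mM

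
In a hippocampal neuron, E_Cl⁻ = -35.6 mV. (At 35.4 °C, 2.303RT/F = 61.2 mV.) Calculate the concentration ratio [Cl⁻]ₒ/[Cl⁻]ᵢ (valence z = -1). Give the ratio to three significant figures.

3.82

log₁₀([out]/[in]) = E·z/(61.2) = -35.6 × -1 / 61.2 = 0.5817
[out]/[in] = 10^(0.5817) = 3.817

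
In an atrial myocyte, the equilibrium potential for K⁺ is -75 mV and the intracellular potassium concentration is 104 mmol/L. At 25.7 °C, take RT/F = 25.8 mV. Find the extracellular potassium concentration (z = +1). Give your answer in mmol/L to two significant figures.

Nernst: E = (25.8/1) · ln([out]/[in]), so ln([out]/[in]) = -75.0 × 1 / 25.8 = -2.9070.
[out]/[in] = e^(-2.9070) = 0.05464.
[out] = 0.05464 × 104 = 5.683 mmol/L.

5.7 mmol/L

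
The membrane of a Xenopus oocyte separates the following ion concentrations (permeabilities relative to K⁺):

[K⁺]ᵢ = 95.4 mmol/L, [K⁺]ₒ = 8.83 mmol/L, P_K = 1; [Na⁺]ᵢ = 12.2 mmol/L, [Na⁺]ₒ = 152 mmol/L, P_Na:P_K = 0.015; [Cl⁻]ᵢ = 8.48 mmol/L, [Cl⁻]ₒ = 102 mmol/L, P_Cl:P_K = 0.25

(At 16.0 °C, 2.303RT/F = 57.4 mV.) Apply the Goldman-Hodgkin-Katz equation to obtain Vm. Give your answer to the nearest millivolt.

Vm = 57.4 · log₁₀[(Σ P·[cation]ₒ + Σ P·[anion]ᵢ) / (Σ P·[cation]ᵢ + Σ P·[anion]ₒ)]
Numerator = 1×8.83 + 0.015×152 + 0.25×8.48 = 13.23
Denominator = 1×95.4 + 0.015×12.2 + 0.25×102 = 121.1
Vm = 57.4 · log₁₀(0.10926) = 57.4 × (-0.9615) = -55.19 mV

-55 mV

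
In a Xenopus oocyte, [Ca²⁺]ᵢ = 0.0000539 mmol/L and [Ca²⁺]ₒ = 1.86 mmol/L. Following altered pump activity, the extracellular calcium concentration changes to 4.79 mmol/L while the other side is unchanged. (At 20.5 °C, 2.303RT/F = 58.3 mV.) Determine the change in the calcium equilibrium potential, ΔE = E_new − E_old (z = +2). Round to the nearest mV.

E_old = (58.3/2)·log₁₀(1.86/0.0000539) = 132.28 mV
E_new = (58.3/2)·log₁₀(4.79/0.0000539) = 144.26 mV
ΔE = 144.26 − (132.28) = 11.98 mV

12 mV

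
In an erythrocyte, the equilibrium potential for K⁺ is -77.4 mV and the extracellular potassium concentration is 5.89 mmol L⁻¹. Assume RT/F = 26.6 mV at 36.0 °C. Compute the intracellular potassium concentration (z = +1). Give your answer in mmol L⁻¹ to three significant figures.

Nernst: E = (26.6/1) · ln([out]/[in]), so ln([out]/[in]) = -77.4 × 1 / 26.6 = -2.9098.
[out]/[in] = e^(-2.9098) = 0.05449.
[in] = 5.89 / 0.05449 = 108.1 mmol L⁻¹.

108 mmol L⁻¹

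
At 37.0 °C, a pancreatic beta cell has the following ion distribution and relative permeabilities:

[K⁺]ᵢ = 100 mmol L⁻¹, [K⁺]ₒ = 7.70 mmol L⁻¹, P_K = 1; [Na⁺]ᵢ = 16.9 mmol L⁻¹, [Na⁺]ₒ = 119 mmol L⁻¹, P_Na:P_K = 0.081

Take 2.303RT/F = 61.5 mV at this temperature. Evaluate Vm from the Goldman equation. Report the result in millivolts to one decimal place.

-47.2 mV

Vm = 61.5 · log₁₀[(Σ P·[cation]ₒ + Σ P·[anion]ᵢ) / (Σ P·[cation]ᵢ + Σ P·[anion]ₒ)]
Numerator = 1×7.70 + 0.081×119 = 17.34
Denominator = 1×100 + 0.081×16.9 = 101.4
Vm = 61.5 · log₁₀(0.17105) = 61.5 × (-0.7669) = -47.16 mV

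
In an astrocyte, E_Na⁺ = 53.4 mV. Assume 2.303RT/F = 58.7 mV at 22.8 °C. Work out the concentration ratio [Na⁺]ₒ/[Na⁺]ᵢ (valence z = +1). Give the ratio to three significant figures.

8.12

log₁₀([out]/[in]) = E·z/(58.7) = 53.4 × 1 / 58.7 = 0.9097
[out]/[in] = 10^(0.9097) = 8.123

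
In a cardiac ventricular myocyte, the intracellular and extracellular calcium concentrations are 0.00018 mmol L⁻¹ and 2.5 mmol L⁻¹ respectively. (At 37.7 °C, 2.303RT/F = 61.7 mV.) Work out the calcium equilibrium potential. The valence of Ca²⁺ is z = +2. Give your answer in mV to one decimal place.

E = (61.7/z) · log₁₀([Ca²⁺]_out/[Ca²⁺]_in) with z = +2.
= (61.7/2) · log₁₀(2.5/0.00018) = 30.85 · log₁₀(1.389e+04)
= 30.85 · (4.1427) = 127.80 mV

127.8 mV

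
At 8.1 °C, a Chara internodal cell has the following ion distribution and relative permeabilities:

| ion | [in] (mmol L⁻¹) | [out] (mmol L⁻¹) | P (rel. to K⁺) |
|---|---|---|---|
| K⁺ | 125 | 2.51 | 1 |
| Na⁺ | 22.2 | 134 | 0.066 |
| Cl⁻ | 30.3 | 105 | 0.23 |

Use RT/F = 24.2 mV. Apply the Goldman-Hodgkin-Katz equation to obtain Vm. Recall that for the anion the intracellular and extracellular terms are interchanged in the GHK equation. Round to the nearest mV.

Vm = 24.2 · ln[(Σ P·[cation]ₒ + Σ P·[anion]ᵢ) / (Σ P·[cation]ᵢ + Σ P·[anion]ₒ)]
Numerator = 1×2.51 + 0.066×134 + 0.23×30.3 = 18.32
Denominator = 1×125 + 0.066×22.2 + 0.23×105 = 150.6
Vm = 24.2 · ln(0.12165) = 24.2 × (-2.1066) = -50.98 mV

-51 mV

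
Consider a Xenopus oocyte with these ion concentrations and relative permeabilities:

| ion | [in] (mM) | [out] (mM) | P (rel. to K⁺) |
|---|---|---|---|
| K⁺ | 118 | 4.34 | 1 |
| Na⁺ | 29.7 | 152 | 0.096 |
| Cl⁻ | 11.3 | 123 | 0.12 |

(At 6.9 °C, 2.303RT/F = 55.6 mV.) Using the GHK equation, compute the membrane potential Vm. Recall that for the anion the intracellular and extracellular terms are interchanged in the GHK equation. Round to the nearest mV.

Vm = 55.6 · log₁₀[(Σ P·[cation]ₒ + Σ P·[anion]ᵢ) / (Σ P·[cation]ᵢ + Σ P·[anion]ₒ)]
Numerator = 1×4.34 + 0.096×152 + 0.12×11.3 = 20.29
Denominator = 1×118 + 0.096×29.7 + 0.12×123 = 135.6
Vm = 55.6 · log₁₀(0.1496) = 55.6 × (-0.8251) = -45.87 mV

-46 mV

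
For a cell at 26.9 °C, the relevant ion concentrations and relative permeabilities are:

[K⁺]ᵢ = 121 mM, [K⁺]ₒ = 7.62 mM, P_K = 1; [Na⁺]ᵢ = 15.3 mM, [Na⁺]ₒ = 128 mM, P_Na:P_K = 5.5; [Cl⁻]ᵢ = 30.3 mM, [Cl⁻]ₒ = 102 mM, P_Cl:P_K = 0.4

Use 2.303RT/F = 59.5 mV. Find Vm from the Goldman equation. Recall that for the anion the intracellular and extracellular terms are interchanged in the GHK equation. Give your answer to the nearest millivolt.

28 mV

Vm = 59.5 · log₁₀[(Σ P·[cation]ₒ + Σ P·[anion]ᵢ) / (Σ P·[cation]ᵢ + Σ P·[anion]ₒ)]
Numerator = 1×7.62 + 5.5×128 + 0.4×30.3 = 723.7
Denominator = 1×121 + 5.5×15.3 + 0.4×102 = 246
Vm = 59.5 · log₁₀(2.9426) = 59.5 × (0.4687) = 27.89 mV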